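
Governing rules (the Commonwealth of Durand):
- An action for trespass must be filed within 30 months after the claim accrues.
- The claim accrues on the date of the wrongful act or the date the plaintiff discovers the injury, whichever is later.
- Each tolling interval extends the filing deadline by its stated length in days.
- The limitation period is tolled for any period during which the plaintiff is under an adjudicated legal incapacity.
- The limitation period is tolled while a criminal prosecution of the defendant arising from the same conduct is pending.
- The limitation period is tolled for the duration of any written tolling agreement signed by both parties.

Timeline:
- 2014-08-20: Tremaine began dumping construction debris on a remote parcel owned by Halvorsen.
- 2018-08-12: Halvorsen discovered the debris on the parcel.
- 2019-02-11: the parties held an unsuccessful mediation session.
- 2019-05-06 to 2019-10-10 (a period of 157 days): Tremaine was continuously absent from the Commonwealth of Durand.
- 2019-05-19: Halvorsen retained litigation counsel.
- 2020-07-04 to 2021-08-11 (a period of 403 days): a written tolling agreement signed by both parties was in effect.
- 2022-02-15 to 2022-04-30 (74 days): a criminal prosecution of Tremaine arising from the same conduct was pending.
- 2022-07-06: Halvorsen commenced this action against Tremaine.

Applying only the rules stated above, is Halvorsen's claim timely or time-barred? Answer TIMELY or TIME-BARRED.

Taking the later of the act (2014-08-20) and discovery (2018-08-12), the claim accrued on 2018-08-12.
Adding the 30 months base period to 2018-08-12 gives a deadline of 2021-02-12, before any tolling.
Because the written tolling agreement ran from 2020-07-04 to 2021-08-11, the deadline is extended by 403 days to 2022-03-22.
The period was tolled for 74 days by the pending criminal prosecution (2022-02-15 to 2022-04-30), pushing the deadline to 2022-06-04.
Although the defendant's absence ran from 2019-05-06 to 2019-10-10, the stated rules do not make that a tolling event, so it is disregarded.
Nothing else in the chronology tolls or restarts the period.
Filing on 2022-07-06 missed the 2022-06-04 deadline — the action is time-barred.

TIME-BARRED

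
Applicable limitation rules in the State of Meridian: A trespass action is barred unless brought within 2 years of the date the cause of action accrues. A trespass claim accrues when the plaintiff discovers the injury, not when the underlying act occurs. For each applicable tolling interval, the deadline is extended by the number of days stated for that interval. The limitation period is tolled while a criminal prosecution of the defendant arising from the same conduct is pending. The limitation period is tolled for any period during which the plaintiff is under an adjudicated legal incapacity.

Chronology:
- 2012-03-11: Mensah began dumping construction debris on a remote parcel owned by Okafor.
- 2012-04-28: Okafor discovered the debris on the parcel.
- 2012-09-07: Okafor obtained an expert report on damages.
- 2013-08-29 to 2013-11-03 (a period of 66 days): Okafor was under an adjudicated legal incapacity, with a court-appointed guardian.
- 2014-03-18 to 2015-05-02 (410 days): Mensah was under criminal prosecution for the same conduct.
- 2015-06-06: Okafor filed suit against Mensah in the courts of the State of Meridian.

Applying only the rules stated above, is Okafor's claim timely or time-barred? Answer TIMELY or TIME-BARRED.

TIMELY

The claim did not accrue until Okafor discovered the injury on 2012-04-28; the 2012-03-11 act date does not start the clock under the stated rule.
The untolled deadline — 2 years after 2012-04-28 — is 2014-04-28.
Because the plaintiff's legal incapacity ran from 2013-08-29 to 2013-11-03, the deadline is extended by 66 days to 2014-07-03.
The period was tolled for 410 days by the pending criminal prosecution (2014-03-18 to 2015-05-02), pushing the deadline to 2015-08-17.
The other events in the timeline have no effect on the limitation period under the stated rules.
Filing on 2015-06-06 beat the 2015-08-17 deadline — the action is timely.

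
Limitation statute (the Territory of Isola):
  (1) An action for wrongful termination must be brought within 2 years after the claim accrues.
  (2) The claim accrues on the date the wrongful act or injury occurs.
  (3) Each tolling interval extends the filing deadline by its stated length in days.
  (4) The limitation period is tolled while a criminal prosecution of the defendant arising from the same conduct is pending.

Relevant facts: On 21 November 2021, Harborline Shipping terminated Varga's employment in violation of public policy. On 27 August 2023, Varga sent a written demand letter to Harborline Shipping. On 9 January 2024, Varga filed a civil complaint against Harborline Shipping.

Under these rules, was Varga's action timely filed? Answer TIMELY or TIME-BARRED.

The limitation period began to run on 21 November 2021.
Adding the 2 years base period to 21 November 2021 gives a deadline of 21 November 2023, before any tolling.
The other events in the timeline have no effect on the limitation period under the stated rules.
Varga filed on 9 January 2024, after the 21 November 2023 deadline, so the action is time-barred.

TIME-BARRED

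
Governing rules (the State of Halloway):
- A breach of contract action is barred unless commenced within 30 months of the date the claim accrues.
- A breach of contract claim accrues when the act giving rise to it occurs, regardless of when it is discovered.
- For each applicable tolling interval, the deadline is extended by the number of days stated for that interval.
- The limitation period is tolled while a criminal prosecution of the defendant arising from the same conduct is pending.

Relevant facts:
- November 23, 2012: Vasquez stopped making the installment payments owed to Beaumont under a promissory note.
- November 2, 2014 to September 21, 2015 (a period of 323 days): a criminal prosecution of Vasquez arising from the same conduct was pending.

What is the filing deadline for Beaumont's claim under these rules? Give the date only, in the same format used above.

April 10, 2016

The claim accrued on November 23, 2012, the date of the act.
The untolled deadline — 30 months after November 23, 2012 — is May 23, 2015.
The pending criminal prosecution from November 2, 2014 to September 21, 2015 tolled the period for 323 days, extending the deadline to April 10, 2016.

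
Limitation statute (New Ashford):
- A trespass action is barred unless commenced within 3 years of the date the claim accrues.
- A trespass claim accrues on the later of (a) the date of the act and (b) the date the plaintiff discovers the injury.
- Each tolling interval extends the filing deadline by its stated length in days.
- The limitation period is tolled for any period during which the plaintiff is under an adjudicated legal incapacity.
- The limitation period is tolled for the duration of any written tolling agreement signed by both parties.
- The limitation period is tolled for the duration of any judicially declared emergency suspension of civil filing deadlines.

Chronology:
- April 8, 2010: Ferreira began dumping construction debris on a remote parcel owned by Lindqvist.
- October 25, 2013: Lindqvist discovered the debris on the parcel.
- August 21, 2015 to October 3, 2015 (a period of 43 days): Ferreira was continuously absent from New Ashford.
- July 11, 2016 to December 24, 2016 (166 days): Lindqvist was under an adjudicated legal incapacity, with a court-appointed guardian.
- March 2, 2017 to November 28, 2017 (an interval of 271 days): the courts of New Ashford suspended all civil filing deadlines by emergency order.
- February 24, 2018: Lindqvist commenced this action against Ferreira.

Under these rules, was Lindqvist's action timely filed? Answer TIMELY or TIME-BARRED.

Taking the later of the act (April 8, 2010) and discovery (October 25, 2013), the claim accrued on October 25, 2013.
Adding the 3 years base period to October 25, 2013 gives a deadline of October 25, 2016, before any tolling.
The plaintiff's legal incapacity from July 11, 2016 to December 24, 2016 tolled the period for 166 days, extending the deadline to April 9, 2017.
The period was tolled for 271 days by the emergency suspension of filing deadlines (March 2, 2017 to November 28, 2017), pushing the deadline to January 5, 2018.
The defendant's absence from the jurisdiction from August 21, 2015 to October 3, 2015 does not toll the period, because no stated rule makes the defendant's absence a tolling event.
Lindqvist filed on February 24, 2018, after the January 5, 2018 deadline, so the action is time-barred.

TIME-BARRED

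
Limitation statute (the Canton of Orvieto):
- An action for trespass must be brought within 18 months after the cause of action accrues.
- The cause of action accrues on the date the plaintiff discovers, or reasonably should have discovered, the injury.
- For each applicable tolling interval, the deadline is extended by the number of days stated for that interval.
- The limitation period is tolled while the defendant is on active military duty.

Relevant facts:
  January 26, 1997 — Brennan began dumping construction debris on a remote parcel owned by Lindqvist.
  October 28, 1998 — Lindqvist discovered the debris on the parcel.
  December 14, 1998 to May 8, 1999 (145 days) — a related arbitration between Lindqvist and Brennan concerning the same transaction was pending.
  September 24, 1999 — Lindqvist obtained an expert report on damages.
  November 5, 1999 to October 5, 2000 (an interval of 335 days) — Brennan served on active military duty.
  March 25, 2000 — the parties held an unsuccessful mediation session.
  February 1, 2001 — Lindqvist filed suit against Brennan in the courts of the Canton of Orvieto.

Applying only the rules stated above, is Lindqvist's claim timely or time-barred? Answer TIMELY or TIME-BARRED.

TIMELY

Accrual is tied to discovery, so the period began on October 28, 1998 rather than on January 26, 1997 when the act occurred.
Adding the 18 months base period to October 28, 1998 gives a deadline of April 28, 2000, before any tolling.
Because the defendant's active military service ran from November 5, 1999 to October 5, 2000, the deadline is extended by 335 days to March 29, 2001.
The pending related arbitration from December 14, 1998 to May 8, 1999 does not toll the period, because no stated rule makes a pending arbitration a tolling event.
None of the other events listed affects the running of the period under the stated rules.
Lindqvist filed on February 1, 2001, before the March 29, 2001 deadline, so the action is timely.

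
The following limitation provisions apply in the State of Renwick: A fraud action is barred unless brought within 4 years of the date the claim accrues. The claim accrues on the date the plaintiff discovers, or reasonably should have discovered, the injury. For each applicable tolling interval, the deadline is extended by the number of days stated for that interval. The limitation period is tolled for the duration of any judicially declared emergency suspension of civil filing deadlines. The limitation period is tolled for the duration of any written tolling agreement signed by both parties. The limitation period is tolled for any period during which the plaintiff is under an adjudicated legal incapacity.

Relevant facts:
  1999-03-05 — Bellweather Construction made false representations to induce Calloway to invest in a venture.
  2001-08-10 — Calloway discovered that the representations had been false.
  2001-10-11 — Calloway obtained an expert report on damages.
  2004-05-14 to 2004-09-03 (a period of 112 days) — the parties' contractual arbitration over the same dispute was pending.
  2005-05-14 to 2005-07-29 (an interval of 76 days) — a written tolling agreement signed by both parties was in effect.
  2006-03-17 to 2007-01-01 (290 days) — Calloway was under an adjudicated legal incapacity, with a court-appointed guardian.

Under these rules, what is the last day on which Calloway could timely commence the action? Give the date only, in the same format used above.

2005-10-25

Accrual is tied to discovery, so the period began on 2001-08-10 rather than on 1999-03-05 when the act occurred.
Adding the 4 years base period to 2001-08-10 gives a deadline of 2005-08-10, before any tolling.
The written tolling agreement from 2005-05-14 to 2005-07-29 tolled the period for 76 days, extending the deadline to 2005-10-25.
The plaintiff's legal incapacity from 2006-03-17 to 2007-01-01 began after the period had already run on 2005-10-25, so it has no tolling effect.
The pending related arbitration from 2004-05-14 to 2004-09-03 does not toll the period, because no stated rule makes a pending arbitration a tolling event.
The other events in the timeline have no effect on the limitation period under the stated rules.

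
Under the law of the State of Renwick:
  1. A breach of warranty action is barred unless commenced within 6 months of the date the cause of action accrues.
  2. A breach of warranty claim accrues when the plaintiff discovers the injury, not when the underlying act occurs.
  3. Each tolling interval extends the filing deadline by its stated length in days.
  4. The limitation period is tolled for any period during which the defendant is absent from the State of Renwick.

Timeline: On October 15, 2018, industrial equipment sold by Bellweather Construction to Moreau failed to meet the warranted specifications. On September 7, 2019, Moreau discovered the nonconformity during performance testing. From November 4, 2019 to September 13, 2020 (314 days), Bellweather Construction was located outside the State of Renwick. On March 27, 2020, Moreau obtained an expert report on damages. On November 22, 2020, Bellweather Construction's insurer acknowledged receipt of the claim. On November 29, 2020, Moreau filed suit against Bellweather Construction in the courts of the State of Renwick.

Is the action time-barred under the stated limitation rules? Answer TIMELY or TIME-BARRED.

TIMELY

The claim did not accrue until Moreau discovered the injury on September 7, 2019; the October 15, 2018 act date does not start the clock under the stated rule.
The untolled deadline — 6 months after September 7, 2019 — is March 7, 2020.
Because the defendant's absence from the jurisdiction ran from November 4, 2019 to September 13, 2020, the deadline is extended by 314 days to January 15, 2021.
Nothing else in the chronology tolls or restarts the period.
The November 29, 2020 filing precedes the January 15, 2021 deadline; the claim is timely.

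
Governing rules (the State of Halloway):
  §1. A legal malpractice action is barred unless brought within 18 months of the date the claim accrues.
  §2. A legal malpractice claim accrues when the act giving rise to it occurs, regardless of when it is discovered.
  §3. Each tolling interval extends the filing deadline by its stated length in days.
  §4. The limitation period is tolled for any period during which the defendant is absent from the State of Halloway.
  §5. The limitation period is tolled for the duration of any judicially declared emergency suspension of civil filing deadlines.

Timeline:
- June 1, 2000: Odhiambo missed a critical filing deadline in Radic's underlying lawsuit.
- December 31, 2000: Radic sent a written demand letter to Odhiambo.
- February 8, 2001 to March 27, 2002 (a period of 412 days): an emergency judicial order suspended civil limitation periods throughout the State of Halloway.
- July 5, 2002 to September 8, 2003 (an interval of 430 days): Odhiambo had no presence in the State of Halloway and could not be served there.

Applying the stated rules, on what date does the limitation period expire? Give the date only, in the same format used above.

March 22, 2004

The claim accrued on June 1, 2000, the date of the act.
The untolled deadline — 18 months after June 1, 2000 — is December 1, 2001.
The emergency suspension of filing deadlines from February 8, 2001 to March 27, 2002 tolled the period for 412 days, extending the deadline to January 17, 2003.
The period was tolled for 430 days by the defendant's absence from the jurisdiction (July 5, 2002 to September 8, 2003), pushing the deadline to March 22, 2004.
None of the other events listed affects the running of the period under the stated rules.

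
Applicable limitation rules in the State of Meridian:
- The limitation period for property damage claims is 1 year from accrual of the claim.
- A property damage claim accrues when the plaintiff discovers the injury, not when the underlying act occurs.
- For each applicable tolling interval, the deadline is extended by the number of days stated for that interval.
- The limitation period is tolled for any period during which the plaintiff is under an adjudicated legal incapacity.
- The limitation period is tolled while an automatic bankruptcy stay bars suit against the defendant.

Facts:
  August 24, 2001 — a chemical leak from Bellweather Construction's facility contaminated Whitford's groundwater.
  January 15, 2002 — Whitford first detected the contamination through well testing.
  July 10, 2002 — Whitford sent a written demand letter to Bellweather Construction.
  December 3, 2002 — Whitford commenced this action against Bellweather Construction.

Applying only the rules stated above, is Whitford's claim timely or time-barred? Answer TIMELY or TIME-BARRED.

TIMELY

Accrual is tied to discovery, so the period began on January 15, 2002 rather than on August 24, 2001 when the act occurred.
The untolled deadline — 1 year after January 15, 2002 — is January 15, 2003.
None of the other events listed affects the running of the period under the stated rules.
Filing on December 3, 2002 beat the January 15, 2003 deadline — the action is timely.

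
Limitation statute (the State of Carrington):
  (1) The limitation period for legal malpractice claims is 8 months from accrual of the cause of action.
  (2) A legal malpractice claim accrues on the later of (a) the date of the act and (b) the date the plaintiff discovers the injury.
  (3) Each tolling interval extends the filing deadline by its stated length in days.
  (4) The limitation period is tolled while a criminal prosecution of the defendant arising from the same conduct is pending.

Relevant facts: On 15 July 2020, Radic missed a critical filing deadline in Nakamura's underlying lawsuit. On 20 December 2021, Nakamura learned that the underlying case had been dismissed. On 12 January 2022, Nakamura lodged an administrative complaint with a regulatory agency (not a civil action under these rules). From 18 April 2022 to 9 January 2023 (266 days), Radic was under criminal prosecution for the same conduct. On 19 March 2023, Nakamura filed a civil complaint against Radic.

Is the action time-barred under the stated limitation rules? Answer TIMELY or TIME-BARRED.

TIMELY

Because discovery on 20 December 2021 post-dates the 15 July 2020 act, accrual under the later-of rule falls on 20 December 2021.
8 months from 20 December 2021 is 20 August 2022.
Because the pending criminal prosecution ran from 18 April 2022 to 9 January 2023, the deadline is extended by 266 days to 13 May 2023.
Nothing else in the chronology tolls or restarts the period.
Filing on 19 March 2023 beat the 13 May 2023 deadline — the action is timely.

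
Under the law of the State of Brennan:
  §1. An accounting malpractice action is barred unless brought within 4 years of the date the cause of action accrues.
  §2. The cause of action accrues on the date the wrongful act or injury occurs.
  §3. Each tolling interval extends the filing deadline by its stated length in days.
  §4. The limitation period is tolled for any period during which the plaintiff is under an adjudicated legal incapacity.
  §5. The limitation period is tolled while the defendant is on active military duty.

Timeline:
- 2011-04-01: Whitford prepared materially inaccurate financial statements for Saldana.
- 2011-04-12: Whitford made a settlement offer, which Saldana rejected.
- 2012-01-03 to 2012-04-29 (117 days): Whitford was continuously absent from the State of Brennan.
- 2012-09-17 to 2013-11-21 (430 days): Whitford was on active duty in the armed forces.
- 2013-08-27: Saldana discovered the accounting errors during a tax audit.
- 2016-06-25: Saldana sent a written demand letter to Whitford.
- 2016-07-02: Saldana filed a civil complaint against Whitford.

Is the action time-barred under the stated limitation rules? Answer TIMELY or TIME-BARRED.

Because the rule ties accrual to occurrence, the claim accrued on 2011-04-01, not on the 2013-08-27 discovery date.
The untolled deadline — 4 years after 2011-04-01 — is 2015-04-01.
The defendant's active military service from 2012-09-17 to 2013-11-21 tolled the period for 430 days, extending the deadline to 2016-06-04.
No stated provision tolls the period for the defendant's absence, so the interval from 2012-01-03 to 2012-04-29 has no effect on the deadline.
The other events in the timeline have no effect on the limitation period under the stated rules.
Saldana filed on 2016-07-02, after the 2016-06-04 deadline, so the action is time-barred.

TIME-BARRED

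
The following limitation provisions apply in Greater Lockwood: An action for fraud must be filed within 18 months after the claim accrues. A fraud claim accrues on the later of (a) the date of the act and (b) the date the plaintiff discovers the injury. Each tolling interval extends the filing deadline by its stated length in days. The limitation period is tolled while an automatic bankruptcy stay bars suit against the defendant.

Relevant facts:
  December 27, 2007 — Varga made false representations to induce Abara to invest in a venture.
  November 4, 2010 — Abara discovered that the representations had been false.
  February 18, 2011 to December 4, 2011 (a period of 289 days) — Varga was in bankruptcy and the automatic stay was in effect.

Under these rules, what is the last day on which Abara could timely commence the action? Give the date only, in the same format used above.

February 17, 2013

The claim accrued on November 4, 2010 — the later of the December 27, 2007 act and the November 4, 2010 discovery.
18 months from November 4, 2010 is May 4, 2012.
Because the automatic bankruptcy stay ran from February 18, 2011 to December 4, 2011, the deadline is extended by 289 days to February 17, 2013.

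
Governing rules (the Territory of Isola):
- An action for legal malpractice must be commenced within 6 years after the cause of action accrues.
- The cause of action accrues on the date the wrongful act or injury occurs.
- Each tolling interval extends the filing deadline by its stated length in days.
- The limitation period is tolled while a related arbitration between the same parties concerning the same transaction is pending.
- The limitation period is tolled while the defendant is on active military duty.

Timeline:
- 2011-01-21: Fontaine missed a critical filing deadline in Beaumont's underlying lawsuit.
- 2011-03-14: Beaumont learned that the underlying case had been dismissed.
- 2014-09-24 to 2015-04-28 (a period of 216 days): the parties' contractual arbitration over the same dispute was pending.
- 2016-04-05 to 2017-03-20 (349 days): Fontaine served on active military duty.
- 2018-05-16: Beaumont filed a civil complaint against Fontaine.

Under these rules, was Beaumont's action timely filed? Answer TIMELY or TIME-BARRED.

TIMELY

Accrual is governed by the date of the act, so the period began to run on 2011-01-21; the later discovery on 2011-03-14 is irrelevant under the stated rule.
Adding the 6 years base period to 2011-01-21 gives a deadline of 2017-01-21, before any tolling.
Because the pending related arbitration ran from 2014-09-24 to 2015-04-28, the deadline is extended by 216 days to 2017-08-25.
The defendant's active military service from 2016-04-05 to 2017-03-20 tolled the period for 349 days, extending the deadline to 2018-08-09.
Filing on 2018-05-16 beat the 2018-08-09 deadline — the action is timely.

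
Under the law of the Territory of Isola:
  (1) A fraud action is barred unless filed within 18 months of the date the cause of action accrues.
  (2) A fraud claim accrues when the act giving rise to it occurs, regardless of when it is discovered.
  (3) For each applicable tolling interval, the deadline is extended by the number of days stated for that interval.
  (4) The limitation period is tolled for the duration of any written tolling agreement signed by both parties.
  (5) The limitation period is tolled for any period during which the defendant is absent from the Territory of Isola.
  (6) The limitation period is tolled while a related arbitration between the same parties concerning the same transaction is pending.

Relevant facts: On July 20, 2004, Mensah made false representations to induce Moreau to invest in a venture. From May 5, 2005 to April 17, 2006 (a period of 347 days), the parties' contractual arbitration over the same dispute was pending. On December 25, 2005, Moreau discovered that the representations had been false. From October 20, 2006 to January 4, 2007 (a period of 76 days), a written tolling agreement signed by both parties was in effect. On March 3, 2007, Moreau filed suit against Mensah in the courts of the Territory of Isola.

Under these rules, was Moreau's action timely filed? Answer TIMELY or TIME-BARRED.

The claim accrued on July 20, 2004, when the wrongful act occurred; under the stated occurrence rule the December 25, 2005 discovery does not delay accrual.
The untolled deadline — 18 months after July 20, 2004 — is January 20, 2006.
The pending related arbitration from May 5, 2005 to April 17, 2006 tolled the period for 347 days, extending the deadline to January 2, 2007.
The period was tolled for 76 days by the written tolling agreement (October 20, 2006 to January 4, 2007), pushing the deadline to March 19, 2007.
The March 3, 2007 filing precedes the March 19, 2007 deadline; the claim is timely.

TIMELY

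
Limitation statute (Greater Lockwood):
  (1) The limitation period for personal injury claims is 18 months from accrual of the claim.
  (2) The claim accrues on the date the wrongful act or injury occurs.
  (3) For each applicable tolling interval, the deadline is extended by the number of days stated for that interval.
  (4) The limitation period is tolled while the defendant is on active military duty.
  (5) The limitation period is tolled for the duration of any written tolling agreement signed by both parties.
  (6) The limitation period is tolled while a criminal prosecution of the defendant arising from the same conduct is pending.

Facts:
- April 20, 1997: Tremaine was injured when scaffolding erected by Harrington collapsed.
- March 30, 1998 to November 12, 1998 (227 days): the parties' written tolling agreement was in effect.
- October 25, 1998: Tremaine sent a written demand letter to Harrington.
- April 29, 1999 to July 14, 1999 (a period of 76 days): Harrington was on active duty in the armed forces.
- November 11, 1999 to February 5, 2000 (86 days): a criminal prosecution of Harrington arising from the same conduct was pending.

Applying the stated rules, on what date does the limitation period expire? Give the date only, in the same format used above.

The limitation period began to run on April 20, 1997.
The untolled deadline — 18 months after April 20, 1997 — is October 20, 1998.
The period was tolled for 227 days by the written tolling agreement (March 30, 1998 to November 12, 1998), pushing the deadline to June 4, 1999.
The period was tolled for 76 days by the defendant's active military service (April 29, 1999 to July 14, 1999), pushing the deadline to August 19, 1999.
The pending criminal prosecution starting November 11, 1999 came too late — the period had run on August 19, 1999 — and so does not extend the deadline.
The other events in the timeline have no effect on the limitation period under the stated rules.

August 19, 1999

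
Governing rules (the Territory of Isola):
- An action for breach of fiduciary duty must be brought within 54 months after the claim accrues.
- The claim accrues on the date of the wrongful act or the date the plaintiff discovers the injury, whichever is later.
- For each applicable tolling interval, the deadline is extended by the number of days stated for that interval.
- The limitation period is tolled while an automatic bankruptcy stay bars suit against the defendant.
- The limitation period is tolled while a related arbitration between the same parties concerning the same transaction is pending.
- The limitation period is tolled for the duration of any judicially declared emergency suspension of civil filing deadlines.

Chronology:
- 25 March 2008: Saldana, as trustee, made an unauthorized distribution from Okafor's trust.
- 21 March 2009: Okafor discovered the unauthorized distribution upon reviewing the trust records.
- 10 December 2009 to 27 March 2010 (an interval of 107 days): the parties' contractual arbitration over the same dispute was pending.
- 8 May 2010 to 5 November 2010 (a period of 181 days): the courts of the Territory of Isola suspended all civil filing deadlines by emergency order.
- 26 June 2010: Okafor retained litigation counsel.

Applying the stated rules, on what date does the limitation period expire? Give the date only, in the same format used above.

6 July 2014

Taking the later of the act (25 March 2008) and discovery (21 March 2009), the claim accrued on 21 March 2009.
Adding the 54 months base period to 21 March 2009 gives a deadline of 21 September 2013, before any tolling.
The period was tolled for 107 days by the pending related arbitration (10 December 2009 to 27 March 2010), pushing the deadline to 6 January 2014.
Because the emergency suspension of filing deadlines ran from 8 May 2010 to 5 November 2010, the deadline is extended by 181 days to 6 July 2014.
The other events in the timeline have no effect on the limitation period under the stated rules.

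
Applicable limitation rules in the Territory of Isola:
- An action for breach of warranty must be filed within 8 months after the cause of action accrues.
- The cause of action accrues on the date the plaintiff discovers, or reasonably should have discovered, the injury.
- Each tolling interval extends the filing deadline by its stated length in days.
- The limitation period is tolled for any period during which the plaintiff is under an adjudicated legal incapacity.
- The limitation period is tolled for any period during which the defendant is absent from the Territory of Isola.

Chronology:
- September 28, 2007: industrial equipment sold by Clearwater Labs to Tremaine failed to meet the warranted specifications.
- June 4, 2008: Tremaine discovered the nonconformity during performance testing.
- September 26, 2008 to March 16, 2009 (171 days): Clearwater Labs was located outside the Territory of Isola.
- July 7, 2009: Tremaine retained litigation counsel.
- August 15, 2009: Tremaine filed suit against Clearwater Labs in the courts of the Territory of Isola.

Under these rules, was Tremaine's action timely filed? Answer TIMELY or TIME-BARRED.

Under the discovery rule, the claim accrued on June 4, 2008, when Tremaine discovered the injury — not on the September 28, 2007 date of the underlying act.
8 months from June 4, 2008 is February 4, 2009.
The period was tolled for 171 days by the defendant's absence from the jurisdiction (September 26, 2008 to March 16, 2009), pushing the deadline to July 25, 2009.
The other events in the timeline have no effect on the limitation period under the stated rules.
Tremaine filed on August 15, 2009, after the July 25, 2009 deadline, so the action is time-barred.

TIME-BARRED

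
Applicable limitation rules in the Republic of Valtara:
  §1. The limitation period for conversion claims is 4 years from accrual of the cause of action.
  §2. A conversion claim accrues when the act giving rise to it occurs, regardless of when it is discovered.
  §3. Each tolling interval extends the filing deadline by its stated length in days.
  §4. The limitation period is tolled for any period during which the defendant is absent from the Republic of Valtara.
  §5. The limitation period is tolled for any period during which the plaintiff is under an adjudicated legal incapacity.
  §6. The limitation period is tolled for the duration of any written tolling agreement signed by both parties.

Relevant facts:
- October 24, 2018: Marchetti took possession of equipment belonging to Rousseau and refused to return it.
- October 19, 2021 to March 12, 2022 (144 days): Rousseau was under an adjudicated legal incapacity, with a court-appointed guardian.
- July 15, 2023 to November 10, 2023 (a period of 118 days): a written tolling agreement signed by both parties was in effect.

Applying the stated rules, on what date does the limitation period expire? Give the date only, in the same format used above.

March 17, 2023

The claim accrued on October 24, 2018, when the wrongful act occurred.
Adding the 4 years base period to October 24, 2018 gives a deadline of October 24, 2022, before any tolling.
The plaintiff's legal incapacity from October 19, 2021 to March 12, 2022 tolled the period for 144 days, extending the deadline to March 17, 2023.
The written tolling agreement starting July 15, 2023 came too late — the period had run on March 17, 2023 — and so does not extend the deadline.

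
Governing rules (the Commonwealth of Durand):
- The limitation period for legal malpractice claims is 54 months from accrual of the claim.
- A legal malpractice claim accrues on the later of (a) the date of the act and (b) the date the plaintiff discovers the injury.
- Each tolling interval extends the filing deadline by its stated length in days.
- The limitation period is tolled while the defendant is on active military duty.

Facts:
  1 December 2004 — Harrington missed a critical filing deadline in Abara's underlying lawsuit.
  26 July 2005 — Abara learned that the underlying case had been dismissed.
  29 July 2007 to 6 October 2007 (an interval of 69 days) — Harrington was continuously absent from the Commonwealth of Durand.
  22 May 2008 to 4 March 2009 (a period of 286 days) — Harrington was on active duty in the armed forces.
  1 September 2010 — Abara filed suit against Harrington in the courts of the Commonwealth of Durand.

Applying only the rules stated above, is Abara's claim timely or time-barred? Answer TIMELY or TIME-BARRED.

TIMELY

Taking the later of the act (1 December 2004) and discovery (26 July 2005), the claim accrued on 26 July 2005.
Adding the 54 months base period to 26 July 2005 gives a deadline of 26 January 2010, before any tolling.
Because the defendant's active military service ran from 22 May 2008 to 4 March 2009, the deadline is extended by 286 days to 8 November 2010.
The defendant's absence from the jurisdiction from 29 July 2007 to 6 October 2007 does not toll the period, because no stated rule makes the defendant's absence a tolling event.
Filing on 1 September 2010 beat the 8 November 2010 deadline — the action is timely.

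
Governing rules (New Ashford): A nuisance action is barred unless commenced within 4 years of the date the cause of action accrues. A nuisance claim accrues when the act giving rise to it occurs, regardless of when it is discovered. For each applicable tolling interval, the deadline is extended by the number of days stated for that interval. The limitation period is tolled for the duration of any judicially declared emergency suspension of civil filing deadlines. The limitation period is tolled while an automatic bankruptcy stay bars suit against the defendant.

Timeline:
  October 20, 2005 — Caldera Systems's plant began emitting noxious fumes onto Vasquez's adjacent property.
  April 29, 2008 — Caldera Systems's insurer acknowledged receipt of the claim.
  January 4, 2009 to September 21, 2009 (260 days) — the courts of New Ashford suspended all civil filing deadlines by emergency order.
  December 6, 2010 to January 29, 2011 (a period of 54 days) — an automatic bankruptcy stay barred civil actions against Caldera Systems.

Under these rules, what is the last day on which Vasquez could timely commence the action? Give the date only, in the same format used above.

July 7, 2010

The claim accrued on October 20, 2005, when the wrongful act occurred.
Adding the 4 years base period to October 20, 2005 gives a deadline of October 20, 2009, before any tolling.
Because the emergency suspension of filing deadlines ran from January 4, 2009 to September 21, 2009, the deadline is extended by 260 days to July 7, 2010.
The automatic bankruptcy stay from December 6, 2010 to January 29, 2011 began after the period had already run on July 7, 2010, so it has no tolling effect.
Nothing else in the chronology tolls or restarts the period.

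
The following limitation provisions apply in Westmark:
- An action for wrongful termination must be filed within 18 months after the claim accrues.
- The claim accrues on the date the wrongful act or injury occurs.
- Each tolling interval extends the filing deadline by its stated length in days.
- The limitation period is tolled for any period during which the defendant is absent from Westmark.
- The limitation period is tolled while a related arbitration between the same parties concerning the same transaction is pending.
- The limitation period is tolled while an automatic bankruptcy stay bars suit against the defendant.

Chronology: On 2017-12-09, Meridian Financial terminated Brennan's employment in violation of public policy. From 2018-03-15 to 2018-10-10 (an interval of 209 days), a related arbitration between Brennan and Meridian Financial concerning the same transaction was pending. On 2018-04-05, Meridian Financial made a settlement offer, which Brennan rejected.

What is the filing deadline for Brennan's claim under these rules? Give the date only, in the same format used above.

2020-01-04

The claim accrued on 2017-12-09, when the wrongful act occurred.
18 months from 2017-12-09 is 2019-06-09.
Because the pending related arbitration ran from 2018-03-15 to 2018-10-10, the deadline is extended by 209 days to 2020-01-04.
None of the other events listed affects the running of the period under the stated rules.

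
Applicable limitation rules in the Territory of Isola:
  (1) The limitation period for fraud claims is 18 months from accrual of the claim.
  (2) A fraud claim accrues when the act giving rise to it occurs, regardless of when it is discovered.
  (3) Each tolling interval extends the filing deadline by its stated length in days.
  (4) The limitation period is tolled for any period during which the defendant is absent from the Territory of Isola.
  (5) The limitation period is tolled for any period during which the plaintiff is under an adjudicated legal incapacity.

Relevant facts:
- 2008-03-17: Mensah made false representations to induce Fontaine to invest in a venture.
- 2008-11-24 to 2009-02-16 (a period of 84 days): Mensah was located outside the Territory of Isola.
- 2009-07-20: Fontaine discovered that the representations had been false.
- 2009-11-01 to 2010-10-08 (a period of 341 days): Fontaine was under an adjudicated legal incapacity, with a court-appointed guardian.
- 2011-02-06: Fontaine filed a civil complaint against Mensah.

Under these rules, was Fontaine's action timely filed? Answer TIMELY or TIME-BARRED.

TIME-BARRED

Accrual is governed by the date of the act, so the period began to run on 2008-03-17; the later discovery on 2009-07-20 is irrelevant under the stated rule.
Adding the 18 months base period to 2008-03-17 gives a deadline of 2009-09-17, before any tolling.
The period was tolled for 84 days by the defendant's absence from the jurisdiction (2008-11-24 to 2009-02-16), pushing the deadline to 2009-12-10.
The period was tolled for 341 days by the plaintiff's legal incapacity (2009-11-01 to 2010-10-08), pushing the deadline to 2010-11-16.
Fontaine filed on 2011-02-06, after the 2010-11-16 deadline, so the action is time-barred.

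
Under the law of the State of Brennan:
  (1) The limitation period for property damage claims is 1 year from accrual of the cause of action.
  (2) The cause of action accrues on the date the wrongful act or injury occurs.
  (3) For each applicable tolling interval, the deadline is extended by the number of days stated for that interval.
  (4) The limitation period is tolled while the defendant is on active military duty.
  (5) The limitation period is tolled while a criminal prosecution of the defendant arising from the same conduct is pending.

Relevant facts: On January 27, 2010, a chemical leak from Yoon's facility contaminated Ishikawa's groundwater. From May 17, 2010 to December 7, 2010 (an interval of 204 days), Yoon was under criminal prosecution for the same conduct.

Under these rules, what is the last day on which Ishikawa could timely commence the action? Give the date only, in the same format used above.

The claim accrued on January 27, 2010, when the wrongful act occurred.
1 year from January 27, 2010 is January 27, 2011.
The period was tolled for 204 days by the pending criminal prosecution (May 17, 2010 to December 7, 2010), pushing the deadline to August 19, 2011.

August 19, 2011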